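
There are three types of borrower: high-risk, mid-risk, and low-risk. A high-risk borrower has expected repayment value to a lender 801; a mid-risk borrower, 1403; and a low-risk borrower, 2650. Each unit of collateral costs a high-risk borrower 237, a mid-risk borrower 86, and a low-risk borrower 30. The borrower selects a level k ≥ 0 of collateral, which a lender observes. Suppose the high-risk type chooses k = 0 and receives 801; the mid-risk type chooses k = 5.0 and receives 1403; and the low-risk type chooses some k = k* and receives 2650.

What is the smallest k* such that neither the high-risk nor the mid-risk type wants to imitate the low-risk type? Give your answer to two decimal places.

High-risk type (on-path payoff 801) won't mimic when 801 ≥ 2650 − 237·k*, i.e. k* ≥ 7.80.
Mid-risk type (on-path payoff 1403 − 86×5.0 = 973) won't mimic when 973 ≥ 2650 − 86·k*, i.e. k* ≥ 19.50.
Both must hold, so k* = max(7.80, 19.50) = 19.50. The mid-risk type's constraint binds.

19.50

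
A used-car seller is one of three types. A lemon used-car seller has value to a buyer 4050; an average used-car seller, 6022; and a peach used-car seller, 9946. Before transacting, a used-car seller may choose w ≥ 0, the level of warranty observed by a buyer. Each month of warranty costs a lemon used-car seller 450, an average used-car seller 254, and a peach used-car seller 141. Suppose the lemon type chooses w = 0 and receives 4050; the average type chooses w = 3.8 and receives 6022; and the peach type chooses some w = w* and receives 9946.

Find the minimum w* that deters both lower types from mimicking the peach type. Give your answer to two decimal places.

19.25

Average type (on-path payoff 6022 − 254×3.8 = 5056.8) won't mimic when 5056.8 ≥ 9946 − 254·w*, i.e. w* ≥ 19.25.
Lemon type (on-path payoff 4050) won't mimic when 4050 ≥ 9946 − 450·w*, i.e. w* ≥ 13.10.
Both must hold, so w* = max(13.10, 19.25) = 19.25. The average type's constraint binds.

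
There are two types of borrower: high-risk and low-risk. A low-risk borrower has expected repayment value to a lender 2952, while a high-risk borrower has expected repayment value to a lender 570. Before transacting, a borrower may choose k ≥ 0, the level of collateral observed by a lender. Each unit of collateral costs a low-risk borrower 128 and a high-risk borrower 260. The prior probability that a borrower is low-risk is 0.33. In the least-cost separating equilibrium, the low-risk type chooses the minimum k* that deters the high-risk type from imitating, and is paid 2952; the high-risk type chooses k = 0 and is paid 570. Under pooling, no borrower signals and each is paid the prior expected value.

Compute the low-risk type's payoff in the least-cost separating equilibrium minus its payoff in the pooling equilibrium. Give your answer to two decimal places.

Least-cost separating signal: k* solves 570 = 2952 − 260·k*, so k* = (2952 − 570)/260 ≈ 9.1615.
Low-risk type's separating payoff: 2952 − 128 × k* = 2952 − 128 × (2952 − 570)/260 = 2952 − 304896/260 ≈ 1779.3231.
Pooling payoff: 0.33 × 2952 + 0.67 × 570 = 1356.06.
Difference: 1779.3231 − 1356.06 = 423.2631, i.e. 423.26 to two decimal places.
The low-risk type prefers to separate.

423.26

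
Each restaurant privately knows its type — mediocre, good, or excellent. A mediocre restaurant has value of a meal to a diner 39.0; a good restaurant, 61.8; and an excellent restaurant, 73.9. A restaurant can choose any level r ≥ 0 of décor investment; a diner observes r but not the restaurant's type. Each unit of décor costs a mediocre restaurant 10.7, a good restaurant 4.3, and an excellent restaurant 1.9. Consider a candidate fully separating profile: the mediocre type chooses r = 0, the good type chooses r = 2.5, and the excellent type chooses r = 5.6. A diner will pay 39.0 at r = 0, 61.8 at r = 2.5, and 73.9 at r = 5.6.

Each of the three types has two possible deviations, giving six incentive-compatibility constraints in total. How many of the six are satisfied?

Mediocre (own payoff 39.0): to r=2.5 gives 61.8 − 10.7×2.5 = 35.05 → no gain ✓; to r=5.6 gives 73.9 − 10.7×5.6 = 13.98 → no gain ✓.
Good (own payoff 61.8 − 4.3×2.5 = 51.05): to r=0 gives 39.0 → no gain ✓; to r=5.6 gives 73.9 − 4.3×5.6 = 49.82 → no gain ✓.
Excellent (own payoff 73.9 − 1.9×5.6 = 63.26): to r=0 gives 39.0 → no gain ✓; to r=2.5 gives 61.8 − 1.9×2.5 = 57.05 → no gain ✓.
6 of the 6 constraints hold; this profile is a separating equilibrium.

6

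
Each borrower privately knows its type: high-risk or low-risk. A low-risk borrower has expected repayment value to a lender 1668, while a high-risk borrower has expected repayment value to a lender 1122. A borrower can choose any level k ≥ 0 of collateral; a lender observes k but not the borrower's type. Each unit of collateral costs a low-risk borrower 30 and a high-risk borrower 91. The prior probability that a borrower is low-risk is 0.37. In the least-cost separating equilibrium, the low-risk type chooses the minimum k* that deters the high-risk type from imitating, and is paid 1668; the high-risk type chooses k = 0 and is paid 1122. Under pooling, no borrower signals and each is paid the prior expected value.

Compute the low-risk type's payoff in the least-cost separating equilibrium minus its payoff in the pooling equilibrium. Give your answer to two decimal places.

Least-cost separating signal: k* solves 1122 = 1668 − 91·k*, so k* = (1668 − 1122)/91 = 6.
Low-risk type's separating payoff: 1668 − 30 × k* = 1668 − 30 × (1668 − 1122)/91 = 1668 − 16380/91 = 1488.
Pooling payoff: 0.37 × 1668 + 0.63 × 1122 = 1324.02.
Difference: 1488 − 1324.02 = 163.98.
The low-risk type prefers to separate.

163.98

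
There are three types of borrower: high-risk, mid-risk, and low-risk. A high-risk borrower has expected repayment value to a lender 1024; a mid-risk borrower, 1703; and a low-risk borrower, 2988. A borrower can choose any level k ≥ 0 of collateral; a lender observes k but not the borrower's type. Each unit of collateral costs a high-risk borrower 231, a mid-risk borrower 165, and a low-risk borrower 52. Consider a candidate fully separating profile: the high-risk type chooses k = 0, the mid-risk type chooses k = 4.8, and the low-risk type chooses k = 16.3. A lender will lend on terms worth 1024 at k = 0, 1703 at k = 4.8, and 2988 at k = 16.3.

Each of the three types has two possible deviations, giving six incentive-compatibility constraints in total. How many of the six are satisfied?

5

Low-risk (own payoff 2988 − 52×16.3 = 2140.4): to k=0 gives 1024 → no gain ✓; to k=4.8 gives 1703 − 52×4.8 = 1453.4 → no gain ✓.
Mid-risk (own payoff 1703 − 165×4.8 = 911): to k=0 gives 1024 → profitable ✗; to k=16.3 gives 2988 − 165×16.3 = 298.5 → no gain ✓.
High-risk (own payoff 1024): to k=4.8 gives 1703 − 231×4.8 = 594.2 → no gain ✓; to k=16.3 gives 2988 − 231×16.3 = -777.3 → no gain ✓.
5 of the 6 constraints hold; not an equilibrium.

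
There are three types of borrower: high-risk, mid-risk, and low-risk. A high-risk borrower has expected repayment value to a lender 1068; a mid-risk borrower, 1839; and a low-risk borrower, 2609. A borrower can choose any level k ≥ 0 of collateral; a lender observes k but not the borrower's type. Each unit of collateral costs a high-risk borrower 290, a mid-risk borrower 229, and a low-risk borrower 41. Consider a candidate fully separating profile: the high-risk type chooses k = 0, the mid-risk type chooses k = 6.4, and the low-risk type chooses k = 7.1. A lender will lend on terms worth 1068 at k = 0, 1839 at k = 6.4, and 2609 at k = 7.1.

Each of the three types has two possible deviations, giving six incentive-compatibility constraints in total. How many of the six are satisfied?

Mid-risk (own payoff 1839 − 229×6.4 = 373.4): to k=0 gives 1068 → profitable ✗; to k=7.1 gives 2609 − 229×7.1 = 983.1 → profitable ✗.
High-risk (own payoff 1068): to k=6.4 gives 1839 − 290×6.4 = -17 → no gain ✓; to k=7.1 gives 2609 − 290×7.1 = 550 → no gain ✓.
Low-risk (own payoff 2609 − 41×7.1 = 2317.9): to k=0 gives 1068 → no gain ✓; to k=6.4 gives 1839 − 41×6.4 = 1576.6 → no gain ✓.
4 of the 6 constraints hold; not an equilibrium.

4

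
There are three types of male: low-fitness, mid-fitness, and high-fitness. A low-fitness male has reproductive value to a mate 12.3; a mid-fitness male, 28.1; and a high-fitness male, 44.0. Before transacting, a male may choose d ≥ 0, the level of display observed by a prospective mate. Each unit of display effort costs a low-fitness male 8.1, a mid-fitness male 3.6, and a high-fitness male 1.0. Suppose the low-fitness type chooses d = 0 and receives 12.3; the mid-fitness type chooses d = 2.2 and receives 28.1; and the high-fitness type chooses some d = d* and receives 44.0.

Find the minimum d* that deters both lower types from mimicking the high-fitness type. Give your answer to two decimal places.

6.62

Mid-fitness type (on-path payoff 28.1 − 3.6×2.2 = 20.18) won't mimic when 20.18 ≥ 44.0 − 3.6·d*, i.e. d* ≥ 6.62.
Low-fitness type (on-path payoff 12.3) won't mimic when 12.3 ≥ 44.0 − 8.1·d*, i.e. d* ≥ 3.91.
Both must hold, so d* = max(3.91, 6.62) = 6.62. The mid-fitness type's constraint binds.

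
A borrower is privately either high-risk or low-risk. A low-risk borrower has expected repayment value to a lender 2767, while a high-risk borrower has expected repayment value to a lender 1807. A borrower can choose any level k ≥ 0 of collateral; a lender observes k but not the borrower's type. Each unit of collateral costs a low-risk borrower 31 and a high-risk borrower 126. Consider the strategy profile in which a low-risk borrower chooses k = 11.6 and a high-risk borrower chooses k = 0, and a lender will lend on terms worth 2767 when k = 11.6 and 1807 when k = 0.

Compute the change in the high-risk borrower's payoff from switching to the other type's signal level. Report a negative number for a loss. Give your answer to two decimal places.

-501.60

Playing k = 0 the high-risk borrower receives 1807.
Deviating to k = 11.6 brings payment 2767 at cost 126 × 11.6 = 1461.6, netting 1305.4.
Gain from deviating: 1305.4 − 1807 = -501.60.
The gain is negative, so the high-risk type's incentive-compatibility constraint is satisfied.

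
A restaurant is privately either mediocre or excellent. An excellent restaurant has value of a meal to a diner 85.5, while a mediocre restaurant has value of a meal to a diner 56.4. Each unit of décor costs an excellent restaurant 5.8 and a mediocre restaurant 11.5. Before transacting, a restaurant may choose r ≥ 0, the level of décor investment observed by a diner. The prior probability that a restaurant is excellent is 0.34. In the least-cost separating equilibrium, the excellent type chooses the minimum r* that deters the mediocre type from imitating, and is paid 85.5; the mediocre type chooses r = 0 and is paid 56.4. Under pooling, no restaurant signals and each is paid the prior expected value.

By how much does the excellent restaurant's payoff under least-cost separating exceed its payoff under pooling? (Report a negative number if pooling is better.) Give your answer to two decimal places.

4.53

Least-cost separating signal: r* solves 56.4 = 85.5 − 11.5·r*, so r* = (85.5 − 56.4)/11.5 ≈ 2.5304.
Excellent type's separating payoff: 85.5 − 5.8 × r* = 85.5 − 5.8 × (85.5 − 56.4)/11.5 = 85.5 − 168.78/11.5 ≈ 70.8235.
Pooling payoff: 0.34 × 85.5 + 0.66 × 56.4 = 66.294.
Difference: 70.8235 − 66.294 = 4.5295, i.e. 4.53 to two decimal places.
The excellent type prefers to separate.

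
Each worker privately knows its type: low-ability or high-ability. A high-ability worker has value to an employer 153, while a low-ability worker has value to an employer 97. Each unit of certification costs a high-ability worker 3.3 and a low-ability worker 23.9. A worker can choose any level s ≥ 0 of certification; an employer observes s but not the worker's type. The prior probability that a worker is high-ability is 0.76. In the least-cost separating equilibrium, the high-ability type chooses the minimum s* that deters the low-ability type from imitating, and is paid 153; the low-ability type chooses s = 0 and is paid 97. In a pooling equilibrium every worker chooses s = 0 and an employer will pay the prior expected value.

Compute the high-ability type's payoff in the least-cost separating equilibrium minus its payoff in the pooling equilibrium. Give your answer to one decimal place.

Least-cost separating signal: s* solves 97 = 153 − 23.9·s*, so s* = (153 − 97)/23.9 ≈ 2.3431.
High-ability type's separating payoff: 153 − 3.3 × s* = 153 − 3.3 × (153 − 97)/23.9 = 153 − 184.8/23.9 ≈ 145.268.
Pooling payoff: 0.76 × 153 + 0.24 × 97 = 139.56.
Difference: 145.268 − 139.56 = 5.708, i.e. 5.7 to one decimal place.
The high-ability type prefers to separate.

5.7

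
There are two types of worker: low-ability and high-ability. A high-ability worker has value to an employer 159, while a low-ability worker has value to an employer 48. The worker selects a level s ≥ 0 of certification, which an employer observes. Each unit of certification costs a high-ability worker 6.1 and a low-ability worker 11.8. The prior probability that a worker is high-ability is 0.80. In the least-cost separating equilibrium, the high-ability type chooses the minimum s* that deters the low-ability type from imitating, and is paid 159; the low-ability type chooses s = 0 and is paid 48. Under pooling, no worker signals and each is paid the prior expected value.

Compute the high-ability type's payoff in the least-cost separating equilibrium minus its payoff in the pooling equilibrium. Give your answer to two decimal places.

Least-cost separating signal: s* solves 48 = 159 − 11.8·s*, so s* = (159 − 48)/11.8 ≈ 9.4068.
High-ability type's separating payoff: 159 − 6.1 × s* = 159 − 6.1 × (159 − 48)/11.8 = 159 − 677.1/11.8 ≈ 101.6186.
Pooling payoff: 0.80 × 159 + 0.20 × 48 = 136.8.
Difference: 101.6186 − 136.8 = -35.1814, i.e. -35.18 to two decimal places.
The high-ability type would prefer the pooling outcome.

-35.18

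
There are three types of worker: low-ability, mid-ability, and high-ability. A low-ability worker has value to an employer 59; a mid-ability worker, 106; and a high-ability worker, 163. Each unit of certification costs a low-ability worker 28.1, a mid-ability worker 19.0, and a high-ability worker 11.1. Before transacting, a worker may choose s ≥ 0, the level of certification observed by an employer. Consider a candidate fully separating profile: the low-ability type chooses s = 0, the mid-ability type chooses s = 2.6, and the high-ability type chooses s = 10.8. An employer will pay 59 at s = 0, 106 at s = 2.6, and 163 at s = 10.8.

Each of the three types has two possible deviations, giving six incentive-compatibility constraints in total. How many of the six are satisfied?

Mid-ability (own payoff 106 − 19.0×2.6 = 56.6): to s=0 gives 59 → profitable ✗; to s=10.8 gives 163 − 19.0×10.8 = -42.2 → no gain ✓.
Low-ability (own payoff 59): to s=2.6 gives 106 − 28.1×2.6 = 32.94 → no gain ✓; to s=10.8 gives 163 − 28.1×10.8 = -140.48 → no gain ✓.
High-ability (own payoff 163 − 11.1×10.8 = 43.12): to s=0 gives 59 → profitable ✗; to s=2.6 gives 106 − 11.1×2.6 = 77.14 → profitable ✗.
3 of the 6 constraints hold; not an equilibrium.

3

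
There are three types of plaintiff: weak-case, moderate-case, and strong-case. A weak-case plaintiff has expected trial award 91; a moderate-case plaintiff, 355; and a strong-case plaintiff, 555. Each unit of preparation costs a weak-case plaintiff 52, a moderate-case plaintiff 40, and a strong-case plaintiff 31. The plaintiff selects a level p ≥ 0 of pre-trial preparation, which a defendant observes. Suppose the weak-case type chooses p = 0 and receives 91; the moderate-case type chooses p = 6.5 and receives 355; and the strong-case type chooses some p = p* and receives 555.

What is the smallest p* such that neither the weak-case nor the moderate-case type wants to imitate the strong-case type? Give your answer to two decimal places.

Weak-case type (on-path payoff 91) won't mimic when 91 ≥ 555 − 52·p*, i.e. p* ≥ 8.92.
Moderate-case type (on-path payoff 355 − 40×6.5 = 95) won't mimic when 95 ≥ 555 − 40·p*, i.e. p* ≥ 11.50.
Both must hold, so p* = max(8.92, 11.50) = 11.50. The moderate-case type's constraint binds.

11.50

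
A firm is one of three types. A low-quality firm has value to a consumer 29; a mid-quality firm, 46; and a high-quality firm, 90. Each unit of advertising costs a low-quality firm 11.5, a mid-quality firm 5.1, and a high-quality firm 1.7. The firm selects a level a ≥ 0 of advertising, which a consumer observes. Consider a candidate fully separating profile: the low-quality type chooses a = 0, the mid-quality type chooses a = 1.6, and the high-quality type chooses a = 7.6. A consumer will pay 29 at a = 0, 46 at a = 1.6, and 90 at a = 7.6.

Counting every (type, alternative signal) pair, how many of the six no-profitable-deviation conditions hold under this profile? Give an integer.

High-quality (own payoff 90 − 1.7×7.6 = 77.08): to a=0 gives 29 → no gain ✓; to a=1.6 gives 46 − 1.7×1.6 = 43.28 → no gain ✓.
Low-quality (own payoff 29): to a=1.6 gives 46 − 11.5×1.6 = 27.6 → no gain ✓; to a=7.6 gives 90 − 11.5×7.6 = 2.6 → no gain ✓.
Mid-quality (own payoff 46 − 5.1×1.6 = 37.84): to a=0 gives 29 → no gain ✓; to a=7.6 gives 90 − 5.1×7.6 = 51.24 → profitable ✗.
5 of the 6 constraints hold; not an equilibrium.

5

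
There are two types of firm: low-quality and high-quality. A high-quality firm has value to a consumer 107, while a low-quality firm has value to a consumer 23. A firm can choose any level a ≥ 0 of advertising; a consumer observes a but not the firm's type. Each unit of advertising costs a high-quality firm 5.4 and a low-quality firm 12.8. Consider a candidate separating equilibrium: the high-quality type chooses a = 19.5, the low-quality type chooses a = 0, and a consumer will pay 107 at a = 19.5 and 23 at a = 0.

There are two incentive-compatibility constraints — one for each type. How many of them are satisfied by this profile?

1

Low-quality type: stay at 0 → 23; mimic → 107 − 12.8 × 19.5 = -142.6. IC holds (23 ≥ -142.6).
High-quality type: signal → 107 − 5.4 × 19.5 = 1.7; deviate to 0 → 23. IC fails (1.7 < 23).
1 of 2 constraints hold, so this profile is not an equilibrium.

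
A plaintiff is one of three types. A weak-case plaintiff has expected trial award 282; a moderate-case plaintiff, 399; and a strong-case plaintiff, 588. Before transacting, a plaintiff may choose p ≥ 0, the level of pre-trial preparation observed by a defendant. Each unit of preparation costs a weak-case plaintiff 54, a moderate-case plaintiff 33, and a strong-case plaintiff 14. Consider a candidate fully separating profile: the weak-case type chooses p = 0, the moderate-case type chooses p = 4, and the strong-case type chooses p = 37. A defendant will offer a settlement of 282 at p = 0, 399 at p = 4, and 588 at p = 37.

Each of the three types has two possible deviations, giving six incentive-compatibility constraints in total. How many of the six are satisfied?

3

Moderate-case (own payoff 399 − 33×4 = 267): to p=0 gives 282 → profitable ✗; to p=37 gives 588 − 33×37 = -633 → no gain ✓.
Weak-case (own payoff 282): to p=4 gives 399 − 54×4 = 183 → no gain ✓; to p=37 gives 588 − 54×37 = -1410 → no gain ✓.
Strong-case (own payoff 588 − 14×37 = 70): to p=0 gives 282 → profitable ✗; to p=4 gives 399 − 14×4 = 343 → profitable ✗.
3 of the 6 constraints hold; not an equilibrium.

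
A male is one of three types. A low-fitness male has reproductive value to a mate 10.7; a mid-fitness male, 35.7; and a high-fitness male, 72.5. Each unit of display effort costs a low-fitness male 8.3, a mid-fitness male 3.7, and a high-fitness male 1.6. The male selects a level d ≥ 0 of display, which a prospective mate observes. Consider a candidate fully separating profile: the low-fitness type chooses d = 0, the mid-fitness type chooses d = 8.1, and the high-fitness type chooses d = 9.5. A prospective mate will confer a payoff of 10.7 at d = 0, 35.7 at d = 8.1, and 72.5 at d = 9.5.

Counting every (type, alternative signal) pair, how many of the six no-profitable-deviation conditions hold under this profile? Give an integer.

4

High-fitness (own payoff 72.5 − 1.6×9.5 = 57.3): to d=0 gives 10.7 → no gain ✓; to d=8.1 gives 35.7 − 1.6×8.1 = 22.74 → no gain ✓.
Mid-fitness (own payoff 35.7 − 3.7×8.1 = 5.73): to d=0 gives 10.7 → profitable ✗; to d=9.5 gives 72.5 − 3.7×9.5 = 37.35 → profitable ✗.
Low-fitness (own payoff 10.7): to d=8.1 gives 35.7 − 8.3×8.1 = -31.53 → no gain ✓; to d=9.5 gives 72.5 − 8.3×9.5 = -6.35 → no gain ✓.
4 of the 6 constraints hold; not an equilibrium.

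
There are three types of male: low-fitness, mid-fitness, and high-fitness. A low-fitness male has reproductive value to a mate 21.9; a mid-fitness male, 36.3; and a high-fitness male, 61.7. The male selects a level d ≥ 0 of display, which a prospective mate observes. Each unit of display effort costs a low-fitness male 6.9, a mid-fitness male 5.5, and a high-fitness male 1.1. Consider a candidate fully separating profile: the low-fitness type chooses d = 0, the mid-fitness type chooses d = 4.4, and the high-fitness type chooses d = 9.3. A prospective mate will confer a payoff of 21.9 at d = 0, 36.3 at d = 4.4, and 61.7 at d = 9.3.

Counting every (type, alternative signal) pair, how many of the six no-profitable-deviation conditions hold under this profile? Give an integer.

5

Low-fitness (own payoff 21.9): to d=4.4 gives 36.3 − 6.9×4.4 = 5.94 → no gain ✓; to d=9.3 gives 61.7 − 6.9×9.3 = -2.47 → no gain ✓.
High-fitness (own payoff 61.7 − 1.1×9.3 = 51.47): to d=0 gives 21.9 → no gain ✓; to d=4.4 gives 36.3 − 1.1×4.4 = 31.46 → no gain ✓.
Mid-fitness (own payoff 36.3 − 5.5×4.4 = 12.1): to d=0 gives 21.9 → profitable ✗; to d=9.3 gives 61.7 − 5.5×9.3 = 10.55 → no gain ✓.
5 of the 6 constraints hold; not an equilibrium.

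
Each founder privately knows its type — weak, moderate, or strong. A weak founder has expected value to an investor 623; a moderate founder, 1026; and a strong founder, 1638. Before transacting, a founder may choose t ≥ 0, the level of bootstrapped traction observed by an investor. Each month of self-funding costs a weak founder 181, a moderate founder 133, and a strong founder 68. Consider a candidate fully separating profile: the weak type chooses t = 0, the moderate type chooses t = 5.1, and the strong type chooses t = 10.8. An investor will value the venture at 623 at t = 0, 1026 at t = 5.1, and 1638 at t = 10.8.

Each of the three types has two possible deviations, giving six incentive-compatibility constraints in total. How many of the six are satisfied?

Strong (own payoff 1638 − 68×10.8 = 903.6): to t=0 gives 623 → no gain ✓; to t=5.1 gives 1026 − 68×5.1 = 679.2 → no gain ✓.
Moderate (own payoff 1026 − 133×5.1 = 347.7): to t=0 gives 623 → profitable ✗; to t=10.8 gives 1638 − 133×10.8 = 201.6 → no gain ✓.
Weak (own payoff 623): to t=5.1 gives 1026 − 181×5.1 = 102.9 → no gain ✓; to t=10.8 gives 1638 − 181×10.8 = -316.8 → no gain ✓.
5 of the 6 constraints hold; not an equilibrium.

5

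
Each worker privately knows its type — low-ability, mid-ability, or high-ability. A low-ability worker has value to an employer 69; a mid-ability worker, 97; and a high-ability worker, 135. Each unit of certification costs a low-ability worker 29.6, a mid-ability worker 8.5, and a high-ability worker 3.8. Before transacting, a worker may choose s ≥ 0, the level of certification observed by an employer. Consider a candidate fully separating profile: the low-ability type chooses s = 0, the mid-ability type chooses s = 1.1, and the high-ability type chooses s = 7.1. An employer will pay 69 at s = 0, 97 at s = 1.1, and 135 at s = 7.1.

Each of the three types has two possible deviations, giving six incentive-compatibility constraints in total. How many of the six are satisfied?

6

Low-ability (own payoff 69): to s=1.1 gives 97 − 29.6×1.1 = 64.44 → no gain ✓; to s=7.1 gives 135 − 29.6×7.1 = -75.16 → no gain ✓.
Mid-ability (own payoff 97 − 8.5×1.1 = 87.65): to s=0 gives 69 → no gain ✓; to s=7.1 gives 135 − 8.5×7.1 = 74.65 → no gain ✓.
High-ability (own payoff 135 − 3.8×7.1 = 108.02): to s=0 gives 69 → no gain ✓; to s=1.1 gives 97 − 3.8×1.1 = 92.82 → no gain ✓.
6 of the 6 constraints hold; this profile is a separating equilibrium.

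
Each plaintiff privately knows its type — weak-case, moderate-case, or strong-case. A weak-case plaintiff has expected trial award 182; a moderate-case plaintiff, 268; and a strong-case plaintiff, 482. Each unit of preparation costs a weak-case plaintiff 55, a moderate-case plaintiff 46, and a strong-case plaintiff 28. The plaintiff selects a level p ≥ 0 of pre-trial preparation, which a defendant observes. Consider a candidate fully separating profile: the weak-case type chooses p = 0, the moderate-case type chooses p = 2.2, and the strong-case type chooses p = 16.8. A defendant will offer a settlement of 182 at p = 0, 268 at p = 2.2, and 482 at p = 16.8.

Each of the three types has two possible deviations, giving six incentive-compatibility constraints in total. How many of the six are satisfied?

3

Strong-case (own payoff 482 − 28×16.8 = 11.6): to p=0 gives 182 → profitable ✗; to p=2.2 gives 268 − 28×2.2 = 206.4 → profitable ✗.
Weak-case (own payoff 182): to p=2.2 gives 268 − 55×2.2 = 147 → no gain ✓; to p=16.8 gives 482 − 55×16.8 = -442 → no gain ✓.
Moderate-case (own payoff 268 − 46×2.2 = 166.8): to p=0 gives 182 → profitable ✗; to p=16.8 gives 482 − 46×16.8 = -290.8 → no gain ✓.
3 of the 6 constraints hold; not an equilibrium.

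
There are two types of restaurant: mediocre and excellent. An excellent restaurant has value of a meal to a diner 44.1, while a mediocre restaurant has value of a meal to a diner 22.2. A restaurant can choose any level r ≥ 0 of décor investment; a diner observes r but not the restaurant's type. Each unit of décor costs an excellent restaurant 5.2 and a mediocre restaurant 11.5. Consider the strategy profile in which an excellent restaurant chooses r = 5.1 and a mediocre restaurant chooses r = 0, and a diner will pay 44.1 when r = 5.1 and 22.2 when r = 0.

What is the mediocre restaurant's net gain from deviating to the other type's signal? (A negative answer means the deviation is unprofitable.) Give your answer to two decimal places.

-36.75

Playing r = 0 the mediocre restaurant receives 22.2.
Deviating to r = 5.1 brings payment 44.1 at cost 11.5 × 5.1 = 58.65, netting -14.55.
Gain from deviating: -14.55 − 22.2 = -36.75.
The gain is negative, so the mediocre type's incentive-compatibility constraint is satisfied.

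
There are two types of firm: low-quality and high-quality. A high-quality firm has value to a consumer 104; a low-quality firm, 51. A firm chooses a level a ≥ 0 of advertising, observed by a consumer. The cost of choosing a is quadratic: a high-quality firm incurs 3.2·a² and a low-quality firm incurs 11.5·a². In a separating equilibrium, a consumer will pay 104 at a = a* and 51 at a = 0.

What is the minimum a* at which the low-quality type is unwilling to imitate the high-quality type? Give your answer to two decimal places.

The low-quality type at a = 0 receives 51; imitating at a* yields 104 − 11.5·a*².
Indifference: 51 = 104 − 11.5·a*², so a*² = (104 − 51) / 11.5 ≈ 4.6087.
a* = √4.6087 ≈ 2.15.

2.15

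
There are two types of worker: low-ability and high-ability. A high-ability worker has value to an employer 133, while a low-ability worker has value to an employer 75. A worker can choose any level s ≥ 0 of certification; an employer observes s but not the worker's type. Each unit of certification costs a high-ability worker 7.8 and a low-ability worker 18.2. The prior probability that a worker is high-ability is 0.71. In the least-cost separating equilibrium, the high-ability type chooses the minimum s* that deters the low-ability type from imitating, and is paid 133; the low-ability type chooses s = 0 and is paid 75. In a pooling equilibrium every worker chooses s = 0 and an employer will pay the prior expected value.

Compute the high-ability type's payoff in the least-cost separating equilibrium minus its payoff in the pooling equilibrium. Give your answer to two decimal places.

-8.04

Least-cost separating signal: s* solves 75 = 133 − 18.2·s*, so s* = (133 − 75)/18.2 ≈ 3.1868.
High-ability type's separating payoff: 133 − 7.8 × s* = 133 − 7.8 × (133 − 75)/18.2 = 133 − 452.4/18.2 ≈ 108.1429.
Pooling payoff: 0.71 × 133 + 0.29 × 75 = 116.18.
Difference: 108.1429 − 116.18 = -8.0371, i.e. -8.04 to two decimal places.
The high-ability type would prefer the pooling outcome.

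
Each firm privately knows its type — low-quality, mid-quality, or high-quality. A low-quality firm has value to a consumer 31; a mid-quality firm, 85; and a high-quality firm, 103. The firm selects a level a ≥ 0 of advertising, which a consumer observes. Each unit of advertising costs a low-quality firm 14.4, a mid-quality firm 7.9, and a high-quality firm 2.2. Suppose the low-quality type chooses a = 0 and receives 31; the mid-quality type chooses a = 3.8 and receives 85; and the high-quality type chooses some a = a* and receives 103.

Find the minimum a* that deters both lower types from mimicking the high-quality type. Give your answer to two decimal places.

6.08

Mid-quality type (on-path payoff 85 − 7.9×3.8 = 54.98) won't mimic when 54.98 ≥ 103 − 7.9·a*, i.e. a* ≥ 6.08.
Low-quality type (on-path payoff 31) won't mimic when 31 ≥ 103 − 14.4·a*, i.e. a* ≥ 5.00.
Both must hold, so a* = max(5.00, 6.08) = 6.08. The mid-quality type's constraint binds.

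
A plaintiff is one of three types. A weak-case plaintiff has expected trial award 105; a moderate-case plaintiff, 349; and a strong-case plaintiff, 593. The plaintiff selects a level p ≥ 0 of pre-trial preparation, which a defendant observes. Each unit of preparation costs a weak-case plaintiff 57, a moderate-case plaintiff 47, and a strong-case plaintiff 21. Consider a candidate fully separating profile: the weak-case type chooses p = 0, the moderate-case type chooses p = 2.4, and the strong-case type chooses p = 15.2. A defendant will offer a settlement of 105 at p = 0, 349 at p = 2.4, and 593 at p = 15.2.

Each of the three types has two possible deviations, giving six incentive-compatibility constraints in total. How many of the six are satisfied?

Moderate-case (own payoff 349 − 47×2.4 = 236.2): to p=0 gives 105 → no gain ✓; to p=15.2 gives 593 − 47×15.2 = -121.4 → no gain ✓.
Strong-case (own payoff 593 − 21×15.2 = 273.8): to p=0 gives 105 → no gain ✓; to p=2.4 gives 349 − 21×2.4 = 298.6 → profitable ✗.
Weak-case (own payoff 105): to p=2.4 gives 349 − 57×2.4 = 212.2 → profitable ✗; to p=15.2 gives 593 − 57×15.2 = -273.4 → no gain ✓.
4 of the 6 constraints hold; not an equilibrium.

4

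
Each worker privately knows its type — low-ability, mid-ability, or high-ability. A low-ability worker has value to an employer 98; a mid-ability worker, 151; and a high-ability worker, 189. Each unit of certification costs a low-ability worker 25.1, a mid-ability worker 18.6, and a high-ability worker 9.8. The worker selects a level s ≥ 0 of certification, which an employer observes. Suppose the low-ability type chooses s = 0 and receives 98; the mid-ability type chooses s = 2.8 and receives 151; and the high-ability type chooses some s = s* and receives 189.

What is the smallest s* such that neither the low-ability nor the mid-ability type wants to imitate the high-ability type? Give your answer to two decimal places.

Mid-ability type (on-path payoff 151 − 18.6×2.8 = 98.92) won't mimic when 98.92 ≥ 189 − 18.6·s*, i.e. s* ≥ 4.84.
Low-ability type (on-path payoff 98) won't mimic when 98 ≥ 189 − 25.1·s*, i.e. s* ≥ 3.63.
Both must hold, so s* = max(3.63, 4.84) = 4.84. The mid-ability type's constraint binds.

4.84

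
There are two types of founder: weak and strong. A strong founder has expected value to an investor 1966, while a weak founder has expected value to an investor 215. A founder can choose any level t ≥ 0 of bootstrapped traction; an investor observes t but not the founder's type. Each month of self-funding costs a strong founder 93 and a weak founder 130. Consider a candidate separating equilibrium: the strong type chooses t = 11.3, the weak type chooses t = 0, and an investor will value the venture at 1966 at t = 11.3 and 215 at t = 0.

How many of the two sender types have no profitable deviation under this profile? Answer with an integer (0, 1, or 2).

Strong type: signal → 1966 − 93 × 11.3 = 915.1; deviate to 0 → 215. IC holds (915.1 ≥ 215).
Weak type: stay at 0 → 215; mimic → 1966 − 130 × 11.3 = 497. IC fails (215 < 497).
1 of 2 constraints hold, so this profile is not an equilibrium.

1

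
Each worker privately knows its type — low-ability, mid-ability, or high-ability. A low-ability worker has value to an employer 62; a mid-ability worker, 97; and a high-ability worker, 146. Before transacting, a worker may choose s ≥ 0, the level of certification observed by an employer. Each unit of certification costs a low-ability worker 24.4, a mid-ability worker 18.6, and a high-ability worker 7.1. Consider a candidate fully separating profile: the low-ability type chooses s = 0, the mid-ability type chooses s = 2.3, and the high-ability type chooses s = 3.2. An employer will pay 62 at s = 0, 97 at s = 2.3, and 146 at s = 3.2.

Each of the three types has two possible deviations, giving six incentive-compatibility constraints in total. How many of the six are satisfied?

High-ability (own payoff 146 − 7.1×3.2 = 123.28): to s=0 gives 62 → no gain ✓; to s=2.3 gives 97 − 7.1×2.3 = 80.67 → no gain ✓.
Low-ability (own payoff 62): to s=2.3 gives 97 − 24.4×2.3 = 40.88 → no gain ✓; to s=3.2 gives 146 − 24.4×3.2 = 67.92 → profitable ✗.
Mid-ability (own payoff 97 − 18.6×2.3 = 54.22): to s=0 gives 62 → profitable ✗; to s=3.2 gives 146 − 18.6×3.2 = 86.48 → profitable ✗.
3 of the 6 constraints hold; not an equilibrium.

3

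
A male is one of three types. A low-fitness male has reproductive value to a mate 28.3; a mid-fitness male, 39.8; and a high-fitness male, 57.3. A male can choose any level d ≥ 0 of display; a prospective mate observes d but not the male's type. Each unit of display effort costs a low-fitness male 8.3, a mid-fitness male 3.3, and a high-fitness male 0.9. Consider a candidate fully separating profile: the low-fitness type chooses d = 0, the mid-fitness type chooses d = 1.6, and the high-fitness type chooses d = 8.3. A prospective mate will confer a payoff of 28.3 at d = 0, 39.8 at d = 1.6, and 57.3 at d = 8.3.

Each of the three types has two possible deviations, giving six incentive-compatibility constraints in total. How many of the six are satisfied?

6

High-fitness (own payoff 57.3 − 0.9×8.3 = 49.83): to d=0 gives 28.3 → no gain ✓; to d=1.6 gives 39.8 − 0.9×1.6 = 38.36 → no gain ✓.
Low-fitness (own payoff 28.3): to d=1.6 gives 39.8 − 8.3×1.6 = 26.52 → no gain ✓; to d=8.3 gives 57.3 − 8.3×8.3 = -11.59 → no gain ✓.
Mid-fitness (own payoff 39.8 − 3.3×1.6 = 34.52): to d=0 gives 28.3 → no gain ✓; to d=8.3 gives 57.3 − 3.3×8.3 = 29.91 → no gain ✓.
6 of the 6 constraints hold; this profile is a separating equilibrium.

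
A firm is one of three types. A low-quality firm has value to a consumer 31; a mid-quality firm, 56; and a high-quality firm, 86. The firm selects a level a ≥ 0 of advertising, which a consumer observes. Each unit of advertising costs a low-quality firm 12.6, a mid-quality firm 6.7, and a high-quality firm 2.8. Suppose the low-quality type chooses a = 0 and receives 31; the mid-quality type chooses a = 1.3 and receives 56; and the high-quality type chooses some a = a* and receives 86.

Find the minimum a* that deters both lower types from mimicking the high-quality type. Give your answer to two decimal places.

5.78

Mid-quality type (on-path payoff 56 − 6.7×1.3 = 47.29) won't mimic when 47.29 ≥ 86 − 6.7·a*, i.e. a* ≥ 5.78.
Low-quality type (on-path payoff 31) won't mimic when 31 ≥ 86 − 12.6·a*, i.e. a* ≥ 4.37.
Both must hold, so a* = max(4.37, 5.78) = 5.78. The mid-quality type's constraint binds.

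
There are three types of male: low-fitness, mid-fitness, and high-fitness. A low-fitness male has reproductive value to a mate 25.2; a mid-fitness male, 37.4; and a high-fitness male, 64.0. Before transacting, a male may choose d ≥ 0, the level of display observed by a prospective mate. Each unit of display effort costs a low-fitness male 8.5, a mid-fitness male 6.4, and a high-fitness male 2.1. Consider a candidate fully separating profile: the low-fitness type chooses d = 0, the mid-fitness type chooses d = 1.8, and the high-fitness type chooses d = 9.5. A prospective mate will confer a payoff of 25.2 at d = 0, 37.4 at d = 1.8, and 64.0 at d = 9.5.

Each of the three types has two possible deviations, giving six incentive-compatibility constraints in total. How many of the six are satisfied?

Mid-fitness (own payoff 37.4 − 6.4×1.8 = 25.88): to d=0 gives 25.2 → no gain ✓; to d=9.5 gives 64.0 − 6.4×9.5 = 3.2 → no gain ✓.
Low-fitness (own payoff 25.2): to d=1.8 gives 37.4 − 8.5×1.8 = 22.1 → no gain ✓; to d=9.5 gives 64.0 − 8.5×9.5 = -16.75 → no gain ✓.
High-fitness (own payoff 64.0 − 2.1×9.5 = 44.05): to d=0 gives 25.2 → no gain ✓; to d=1.8 gives 37.4 − 2.1×1.8 = 33.62 → no gain ✓.
6 of the 6 constraints hold; this profile is a separating equilibrium.

6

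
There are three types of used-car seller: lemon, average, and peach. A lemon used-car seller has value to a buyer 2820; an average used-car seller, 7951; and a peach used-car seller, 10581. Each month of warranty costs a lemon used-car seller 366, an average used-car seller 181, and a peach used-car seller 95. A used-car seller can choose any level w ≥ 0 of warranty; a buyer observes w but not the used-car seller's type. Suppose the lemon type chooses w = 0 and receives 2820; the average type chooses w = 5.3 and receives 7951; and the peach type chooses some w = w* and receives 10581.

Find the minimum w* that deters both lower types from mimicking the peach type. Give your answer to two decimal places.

21.20

Average type (on-path payoff 7951 − 181×5.3 = 6991.7) won't mimic when 6991.7 ≥ 10581 − 181·w*, i.e. w* ≥ 19.83.
Lemon type (on-path payoff 2820) won't mimic when 2820 ≥ 10581 − 366·w*, i.e. w* ≥ 21.20.
Both must hold, so w* = max(21.20, 19.83) = 21.20. The lemon type's constraint binds.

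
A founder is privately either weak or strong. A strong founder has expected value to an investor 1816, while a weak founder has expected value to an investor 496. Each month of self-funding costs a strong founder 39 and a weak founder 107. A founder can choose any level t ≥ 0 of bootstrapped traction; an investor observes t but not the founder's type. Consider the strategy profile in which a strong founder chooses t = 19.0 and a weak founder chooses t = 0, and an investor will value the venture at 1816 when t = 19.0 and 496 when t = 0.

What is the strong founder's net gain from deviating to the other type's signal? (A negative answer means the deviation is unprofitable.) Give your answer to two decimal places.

-579.00

Playing t = 19.0 the strong founder receives 1816 − 39 × 19.0 = 1075.
Deviating to t = 0 yields 496 instead.
Gain from deviating: 496 − 1075 = -579.00.
The gain is negative, so the strong type's incentive-compatibility constraint is satisfied.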